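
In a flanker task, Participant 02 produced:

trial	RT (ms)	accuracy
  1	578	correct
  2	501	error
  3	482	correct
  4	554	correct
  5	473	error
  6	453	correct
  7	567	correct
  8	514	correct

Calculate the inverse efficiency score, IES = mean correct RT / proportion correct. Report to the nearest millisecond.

Correct trials (n=6): 578, 482, 554, 453, 567, 514
Mean correct RT = 3148/6 = 524.6667 ms
Proportion correct = 6/8
IES = 524.6667 / (6/8) = 699.556 ms

700 ms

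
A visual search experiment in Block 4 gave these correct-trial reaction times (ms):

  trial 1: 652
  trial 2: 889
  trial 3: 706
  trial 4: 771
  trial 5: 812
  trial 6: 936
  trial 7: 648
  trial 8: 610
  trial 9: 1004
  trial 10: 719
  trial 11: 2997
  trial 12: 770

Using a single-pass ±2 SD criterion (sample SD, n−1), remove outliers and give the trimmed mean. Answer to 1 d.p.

n = 12, ΣRT = 11514, M = 959.500
Σ(x−M)² = 4687949.00; s = √(4687949.00/11) = 652.822
Cutoffs: 959.500 ± 2·652.822 → [-346.1, 2265.1]
Outside: 2997 → excluded.
Retained (n=11): Σ = 8517, mean = 8517/11 = 774.273

774.3 ms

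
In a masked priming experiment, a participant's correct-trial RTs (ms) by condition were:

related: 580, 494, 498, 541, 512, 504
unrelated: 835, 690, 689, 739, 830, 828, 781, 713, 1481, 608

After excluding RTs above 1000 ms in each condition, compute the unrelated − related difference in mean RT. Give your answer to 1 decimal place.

224.4 ms

unrelated: exclude 1481
M(related) = 3129/6 = 521.500
M(unrelated) = 6713/9 = 745.889
Difference = 745.889 − 521.500 = 224.389 ms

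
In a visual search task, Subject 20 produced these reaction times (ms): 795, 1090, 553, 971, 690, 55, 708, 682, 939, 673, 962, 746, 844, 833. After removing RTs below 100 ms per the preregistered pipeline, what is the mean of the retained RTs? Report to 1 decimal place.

Excluded: 55
Retained (n=13): Σ = 10486
Mean = 10486/13 = 806.6154

806.6 ms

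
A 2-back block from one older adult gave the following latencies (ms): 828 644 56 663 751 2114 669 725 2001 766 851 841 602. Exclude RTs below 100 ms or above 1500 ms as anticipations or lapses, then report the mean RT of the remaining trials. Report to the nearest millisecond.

Excluded: 56, 2001, 2114
Retained (n=10): Σ = 7340
Mean = 7340/10 = 734.0000

734 ms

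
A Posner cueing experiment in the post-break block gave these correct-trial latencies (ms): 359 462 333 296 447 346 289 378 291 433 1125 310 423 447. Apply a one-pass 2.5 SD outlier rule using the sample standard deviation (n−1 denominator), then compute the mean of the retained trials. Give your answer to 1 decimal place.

370.3 ms

n = 14, ΣRT = 5939, M = 424.214
Σ(x−M)² = 579984.36; s = √(579984.36/13) = 211.221
Cutoffs: 424.214 ± 2.5·211.221 → [-103.8, 952.3]
Outside: 1125 → excluded.
Retained (n=13): Σ = 4814, mean = 4814/13 = 370.308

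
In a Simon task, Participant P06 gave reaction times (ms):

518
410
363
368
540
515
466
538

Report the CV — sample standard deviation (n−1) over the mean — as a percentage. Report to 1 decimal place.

16.1%

n = 8, Σ = 3718, M = 464.7500
Σ(x−M)² = 39101.500; s = √(39101.500/7) = 74.7391
CV = 74.7391 / 464.7500 = 0.16082 = 16.082%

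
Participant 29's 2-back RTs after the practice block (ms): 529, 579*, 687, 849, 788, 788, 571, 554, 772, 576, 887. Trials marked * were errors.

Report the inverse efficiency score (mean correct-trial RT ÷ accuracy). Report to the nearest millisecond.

Correct trials (n=10): 529, 687, 849, 788, 788, 571, 554, 772, 576, 887
Mean correct RT = 7001/10 = 700.1000 ms
Proportion correct = 10/11
IES = 700.1000 / (10/11) = 770.110 ms

770 ms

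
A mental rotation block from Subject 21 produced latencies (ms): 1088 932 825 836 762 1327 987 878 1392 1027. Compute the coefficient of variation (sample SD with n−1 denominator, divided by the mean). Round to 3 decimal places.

0.210

n = 10, Σ = 10054, M = 1005.4000
Σ(x−M)² = 402616.400; s = √(402616.400/9) = 211.5069
CV = 211.5069 / 1005.4000 = 0.21037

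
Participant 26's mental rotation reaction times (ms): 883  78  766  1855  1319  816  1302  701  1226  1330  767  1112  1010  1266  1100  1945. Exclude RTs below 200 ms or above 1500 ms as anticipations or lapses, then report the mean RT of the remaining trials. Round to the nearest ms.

1046 ms

Excluded: 78, 1855, 1945
Retained (n=13): Σ = 13598
Mean = 13598/13 = 1046.0000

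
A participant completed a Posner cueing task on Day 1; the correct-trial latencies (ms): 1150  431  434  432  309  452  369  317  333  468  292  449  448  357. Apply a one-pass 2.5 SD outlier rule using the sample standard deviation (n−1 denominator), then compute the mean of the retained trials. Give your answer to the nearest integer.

392 ms

n = 14, ΣRT = 6241, M = 445.786
Σ(x−M)² = 582458.36; s = √(582458.36/13) = 211.671
Cutoffs: 445.786 ± 2.5·211.671 → [-83.4, 975.0]
Outside: 1150 → excluded.
Retained (n=13): Σ = 5091, mean = 5091/13 = 391.615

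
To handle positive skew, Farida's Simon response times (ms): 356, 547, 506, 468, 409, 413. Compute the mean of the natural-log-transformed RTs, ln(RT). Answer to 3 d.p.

6.099

ln(RT): 5.8749, 6.3044, 6.2265, 6.1485, 6.0137, 6.0234
Σ ln(RT) = 36.5915
Mean = 36.5915/6 = 6.09859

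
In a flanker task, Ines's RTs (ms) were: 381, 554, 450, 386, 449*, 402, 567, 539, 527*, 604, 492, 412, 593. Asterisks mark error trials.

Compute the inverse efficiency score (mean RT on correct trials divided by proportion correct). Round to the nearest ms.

Correct trials (n=11): 381, 554, 450, 386, 402, 567, 539, 604, 492, 412, 593
Mean correct RT = 5380/11 = 489.0909 ms
Proportion correct = 11/13
IES = 489.0909 / (11/13) = 578.017 ms

578 ms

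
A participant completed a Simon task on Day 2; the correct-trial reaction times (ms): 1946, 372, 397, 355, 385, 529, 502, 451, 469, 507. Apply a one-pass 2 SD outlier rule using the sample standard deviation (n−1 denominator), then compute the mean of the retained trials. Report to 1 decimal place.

440.8 ms

n = 10, ΣRT = 5913, M = 591.300
Σ(x−M)² = 2073058.10; s = √(2073058.10/9) = 479.937
Cutoffs: 591.300 ± 2·479.937 → [-368.6, 1551.2]
Outside: 1946 → excluded.
Retained (n=9): Σ = 3967, mean = 3967/9 = 440.778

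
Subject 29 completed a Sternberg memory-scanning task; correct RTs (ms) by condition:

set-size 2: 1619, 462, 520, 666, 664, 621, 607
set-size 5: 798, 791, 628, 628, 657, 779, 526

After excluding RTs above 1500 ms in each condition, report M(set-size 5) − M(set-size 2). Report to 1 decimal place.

set-size 2: exclude 1619
M(set-size 2) = 3540/6 = 590.000
M(set-size 5) = 4807/7 = 686.714
Difference = 686.714 − 590.000 = 96.714 ms

96.7 ms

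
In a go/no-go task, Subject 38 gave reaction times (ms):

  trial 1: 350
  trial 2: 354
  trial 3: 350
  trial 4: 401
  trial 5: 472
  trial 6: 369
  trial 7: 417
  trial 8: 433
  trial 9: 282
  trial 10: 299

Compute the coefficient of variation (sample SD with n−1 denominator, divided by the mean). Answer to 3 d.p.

0.158

n = 10, Σ = 3727, M = 372.7000
Σ(x−M)² = 31312.100; s = √(31312.100/9) = 58.9841
CV = 58.9841 / 372.7000 = 0.15826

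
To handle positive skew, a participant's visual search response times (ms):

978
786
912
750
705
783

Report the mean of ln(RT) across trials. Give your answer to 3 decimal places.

6.702

ln(RT): 6.8855, 6.6670, 6.8156, 6.6201, 6.5582, 6.6631
Σ ln(RT) = 40.2095
Mean = 40.2095/6 = 6.70159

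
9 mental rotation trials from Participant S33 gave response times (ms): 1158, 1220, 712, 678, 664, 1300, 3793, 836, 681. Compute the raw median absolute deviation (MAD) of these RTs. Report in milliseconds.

172 ms

Sorted: 664, 678, 681, 712, 836, 1158, 1220, 1300, 3793 → median = 836
|x − 836|: 322, 384, 124, 158, 172, 464, 2957, 0, 155
Sorted deviations: 0, 124, 155, 158, 172, 322, 384, 464, 2957 → MAD = 172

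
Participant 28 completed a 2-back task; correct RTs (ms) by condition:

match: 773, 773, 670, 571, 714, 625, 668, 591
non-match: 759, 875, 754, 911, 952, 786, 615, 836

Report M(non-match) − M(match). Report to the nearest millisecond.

M(match) = 5385/8 = 673.125
M(non-match) = 6488/8 = 811.000
Difference = 811.000 − 673.125 = 137.875 ms

138 ms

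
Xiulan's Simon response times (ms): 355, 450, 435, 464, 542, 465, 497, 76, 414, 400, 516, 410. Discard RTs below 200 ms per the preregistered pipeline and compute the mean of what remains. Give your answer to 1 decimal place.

Excluded: 76
Retained (n=11): Σ = 4948
Mean = 4948/11 = 449.8182

449.8 ms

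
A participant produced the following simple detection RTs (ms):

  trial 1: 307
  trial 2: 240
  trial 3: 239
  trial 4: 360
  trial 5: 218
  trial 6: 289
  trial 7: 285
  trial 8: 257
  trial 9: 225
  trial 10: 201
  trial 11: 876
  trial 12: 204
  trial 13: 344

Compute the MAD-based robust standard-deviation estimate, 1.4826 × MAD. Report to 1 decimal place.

Sorted: 201, 204, 218, 225, 239, 240, 257, 285, 289, 307, 344, 360, 876 → median = 257
|x − 257| sorted: 0, 17, 18, 28, 32, 32, 39, 50, 53, 56, 87, 103, 619 → MAD = 39
Robust SD ≈ 1.4826 × 39 = 57.821

57.8 ms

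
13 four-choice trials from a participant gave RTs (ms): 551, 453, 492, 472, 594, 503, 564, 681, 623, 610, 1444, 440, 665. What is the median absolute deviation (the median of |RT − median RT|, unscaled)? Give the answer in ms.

72 ms

Sorted: 440, 453, 472, 492, 503, 551, 564, 594, 610, 623, 665, 681, 1444 → median = 564
|x − 564|: 13, 111, 72, 92, 30, 61, 0, 117, 59, 46, 880, 124, 101
Sorted deviations: 0, 13, 30, 46, 59, 61, 72, 92, 101, 111, 117, 124, 880 → MAD = 72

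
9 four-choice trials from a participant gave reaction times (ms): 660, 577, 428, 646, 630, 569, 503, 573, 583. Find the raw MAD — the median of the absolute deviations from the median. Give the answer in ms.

Sorted: 428, 503, 569, 573, 577, 583, 630, 646, 660 → median = 577
|x − 577|: 83, 0, 149, 69, 53, 8, 74, 4, 6
Sorted deviations: 0, 4, 6, 8, 53, 69, 74, 83, 149 → MAD = 53

53 ms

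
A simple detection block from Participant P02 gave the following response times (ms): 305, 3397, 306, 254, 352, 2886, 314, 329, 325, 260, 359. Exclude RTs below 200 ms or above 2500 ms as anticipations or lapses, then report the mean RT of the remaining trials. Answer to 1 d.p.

311.6 ms

Excluded: 2886, 3397
Retained (n=9): Σ = 2804
Mean = 2804/9 = 311.5556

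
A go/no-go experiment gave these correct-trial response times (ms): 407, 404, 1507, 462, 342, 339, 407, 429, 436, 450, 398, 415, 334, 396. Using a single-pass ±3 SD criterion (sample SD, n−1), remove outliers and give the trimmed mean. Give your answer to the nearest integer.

n = 14, ΣRT = 6726, M = 480.429
Σ(x−M)² = 1155167.43; s = √(1155167.43/13) = 298.092
Cutoffs: 480.429 ± 3·298.092 → [-413.8, 1374.7]
Outside: 1507 → excluded.
Retained (n=13): Σ = 5219, mean = 5219/13 = 401.462

401 ms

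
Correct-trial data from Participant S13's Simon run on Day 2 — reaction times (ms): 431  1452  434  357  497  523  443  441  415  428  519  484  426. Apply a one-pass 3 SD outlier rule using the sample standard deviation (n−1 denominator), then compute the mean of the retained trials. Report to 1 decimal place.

449.8 ms

n = 13, ΣRT = 6850, M = 526.923
Σ(x−M)² = 952216.92; s = √(952216.92/12) = 281.694
Cutoffs: 526.923 ± 3·281.694 → [-318.2, 1372.0]
Outside: 1452 → excluded.
Retained (n=12): Σ = 5398, mean = 5398/12 = 449.833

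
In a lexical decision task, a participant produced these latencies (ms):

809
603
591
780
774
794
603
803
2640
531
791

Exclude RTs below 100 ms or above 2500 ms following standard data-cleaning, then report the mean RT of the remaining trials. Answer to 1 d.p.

707.9 ms

Excluded: 2640
Retained (n=10): Σ = 7079
Mean = 7079/10 = 707.9000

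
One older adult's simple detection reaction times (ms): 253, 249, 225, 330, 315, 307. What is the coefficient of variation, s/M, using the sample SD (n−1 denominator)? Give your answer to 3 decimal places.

n = 6, Σ = 1679, M = 279.8333
Σ(x−M)² = 9168.833; s = √(9168.833/5) = 42.8225
CV = 42.8225 / 279.8333 = 0.15303

0.153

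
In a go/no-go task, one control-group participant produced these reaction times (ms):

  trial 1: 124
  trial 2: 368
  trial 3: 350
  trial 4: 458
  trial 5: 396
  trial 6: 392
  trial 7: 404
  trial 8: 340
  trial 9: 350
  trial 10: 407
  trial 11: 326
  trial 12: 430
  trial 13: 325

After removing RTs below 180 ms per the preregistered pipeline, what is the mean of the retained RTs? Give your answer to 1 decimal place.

378.8 ms

Excluded: 124
Retained (n=12): Σ = 4546
Mean = 4546/12 = 378.8333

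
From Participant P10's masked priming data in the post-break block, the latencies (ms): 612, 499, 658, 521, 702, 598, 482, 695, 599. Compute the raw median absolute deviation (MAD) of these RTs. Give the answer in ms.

Sorted: 482, 499, 521, 598, 599, 612, 658, 695, 702 → median = 599
|x − 599|: 13, 100, 59, 78, 103, 1, 117, 96, 0
Sorted deviations: 0, 1, 13, 59, 78, 96, 100, 103, 117 → MAD = 78

78 ms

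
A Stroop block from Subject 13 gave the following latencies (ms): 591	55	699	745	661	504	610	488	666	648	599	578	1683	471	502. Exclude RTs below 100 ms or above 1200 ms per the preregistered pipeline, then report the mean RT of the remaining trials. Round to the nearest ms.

597 ms

Excluded: 55, 1683
Retained (n=13): Σ = 7762
Mean = 7762/13 = 597.0769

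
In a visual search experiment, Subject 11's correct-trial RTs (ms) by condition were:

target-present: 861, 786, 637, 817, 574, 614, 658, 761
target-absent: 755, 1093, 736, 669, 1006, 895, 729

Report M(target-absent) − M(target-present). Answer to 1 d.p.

M(target-present) = 5708/8 = 713.500
M(target-absent) = 5883/7 = 840.429
Difference = 840.429 − 713.500 = 126.929 ms

126.9 ms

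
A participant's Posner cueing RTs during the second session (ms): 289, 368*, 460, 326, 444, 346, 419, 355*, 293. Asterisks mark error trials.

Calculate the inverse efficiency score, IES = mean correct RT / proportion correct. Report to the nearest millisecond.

Correct trials (n=7): 289, 460, 326, 444, 346, 419, 293
Mean correct RT = 2577/7 = 368.1429 ms
Proportion correct = 7/9
IES = 368.1429 / (7/9) = 473.327 ms

473 ms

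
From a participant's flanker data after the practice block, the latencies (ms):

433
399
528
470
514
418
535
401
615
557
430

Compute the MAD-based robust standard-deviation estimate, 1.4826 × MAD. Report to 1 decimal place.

Sorted: 399, 401, 418, 430, 433, 470, 514, 528, 535, 557, 615 → median = 470
|x − 470| sorted: 0, 37, 40, 44, 52, 58, 65, 69, 71, 87, 145 → MAD = 58
Robust SD ≈ 1.4826 × 58 = 85.991

86.0 ms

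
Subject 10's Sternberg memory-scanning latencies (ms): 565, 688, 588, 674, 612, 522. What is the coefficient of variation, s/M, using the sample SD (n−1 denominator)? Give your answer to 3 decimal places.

n = 6, Σ = 3649, M = 608.1667
Σ(x−M)² = 20416.833; s = √(20416.833/5) = 63.9012
CV = 63.9012 / 608.1667 = 0.10507

0.105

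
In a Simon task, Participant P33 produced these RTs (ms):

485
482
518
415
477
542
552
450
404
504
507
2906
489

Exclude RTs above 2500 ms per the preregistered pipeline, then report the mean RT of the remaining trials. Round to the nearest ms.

485 ms

Excluded: 2906
Retained (n=12): Σ = 5825
Mean = 5825/12 = 485.4167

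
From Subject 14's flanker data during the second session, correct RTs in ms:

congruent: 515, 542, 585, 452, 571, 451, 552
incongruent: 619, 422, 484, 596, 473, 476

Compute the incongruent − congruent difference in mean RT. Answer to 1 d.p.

M(congruent) = 3668/7 = 524.000
M(incongruent) = 3070/6 = 511.667
Difference = 511.667 − 524.000 = -12.333 ms

-12.3 ms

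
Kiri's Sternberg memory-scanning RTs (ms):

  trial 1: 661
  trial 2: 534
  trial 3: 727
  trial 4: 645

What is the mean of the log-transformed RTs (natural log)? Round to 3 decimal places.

ln(RT): 6.4938, 6.2804, 6.5889, 6.4693
Σ ln(RT) = 25.8323
Mean = 25.8323/4 = 6.45808

6.458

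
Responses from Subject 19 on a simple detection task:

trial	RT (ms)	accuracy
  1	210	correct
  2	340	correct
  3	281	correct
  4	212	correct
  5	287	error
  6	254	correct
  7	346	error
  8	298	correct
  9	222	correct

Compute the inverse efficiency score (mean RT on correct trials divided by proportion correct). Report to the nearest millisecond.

334 ms

Correct trials (n=7): 210, 340, 281, 212, 254, 298, 222
Mean correct RT = 1817/7 = 259.5714 ms
Proportion correct = 7/9
IES = 259.5714 / (7/9) = 333.735 ms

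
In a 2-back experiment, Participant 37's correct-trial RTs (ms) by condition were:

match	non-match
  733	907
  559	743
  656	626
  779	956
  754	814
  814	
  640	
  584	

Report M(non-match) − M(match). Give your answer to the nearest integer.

119 ms

M(match) = 5519/8 = 689.875
M(non-match) = 4046/5 = 809.200
Difference = 809.200 − 689.875 = 119.325 ms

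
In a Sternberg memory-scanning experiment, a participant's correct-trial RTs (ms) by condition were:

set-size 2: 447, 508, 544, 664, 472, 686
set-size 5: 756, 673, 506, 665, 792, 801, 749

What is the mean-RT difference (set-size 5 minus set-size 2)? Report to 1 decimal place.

M(set-size 2) = 3321/6 = 553.500
M(set-size 5) = 4942/7 = 706.000
Difference = 706.000 − 553.500 = 152.500 ms

152.5 ms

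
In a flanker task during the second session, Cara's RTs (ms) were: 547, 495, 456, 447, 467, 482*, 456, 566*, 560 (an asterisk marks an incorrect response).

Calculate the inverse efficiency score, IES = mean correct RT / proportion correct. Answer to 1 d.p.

629.6 ms

Correct trials (n=7): 547, 495, 456, 447, 467, 456, 560
Mean correct RT = 3428/7 = 489.7143 ms
Proportion correct = 7/9
IES = 489.7143 / (7/9) = 629.633 ms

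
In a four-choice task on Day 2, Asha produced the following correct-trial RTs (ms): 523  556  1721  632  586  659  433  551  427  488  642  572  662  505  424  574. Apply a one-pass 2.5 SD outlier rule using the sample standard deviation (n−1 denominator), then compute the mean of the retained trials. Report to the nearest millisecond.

n = 16, ΣRT = 9955, M = 622.188
Σ(x−M)² = 1381162.44; s = √(1381162.44/15) = 303.443
Cutoffs: 622.188 ± 2.5·303.443 → [-136.4, 1380.8]
Outside: 1721 → excluded.
Retained (n=15): Σ = 8234, mean = 8234/15 = 548.933

549 ms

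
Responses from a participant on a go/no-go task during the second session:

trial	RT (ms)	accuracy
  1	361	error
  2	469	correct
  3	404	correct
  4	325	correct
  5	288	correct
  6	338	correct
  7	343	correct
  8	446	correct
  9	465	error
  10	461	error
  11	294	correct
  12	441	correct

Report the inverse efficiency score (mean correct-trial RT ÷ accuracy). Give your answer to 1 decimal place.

Correct trials (n=9): 469, 404, 325, 288, 338, 343, 446, 294, 441
Mean correct RT = 3348/9 = 372.0000 ms
Proportion correct = 9/12
IES = 372.0000 / (9/12) = 496.000 ms

496.0 ms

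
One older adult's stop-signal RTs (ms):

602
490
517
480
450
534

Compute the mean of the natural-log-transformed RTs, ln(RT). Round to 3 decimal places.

6.234

ln(RT): 6.4003, 6.1944, 6.2480, 6.1738, 6.1092, 6.2804
Σ ln(RT) = 37.4061
Mean = 37.4061/6 = 6.23436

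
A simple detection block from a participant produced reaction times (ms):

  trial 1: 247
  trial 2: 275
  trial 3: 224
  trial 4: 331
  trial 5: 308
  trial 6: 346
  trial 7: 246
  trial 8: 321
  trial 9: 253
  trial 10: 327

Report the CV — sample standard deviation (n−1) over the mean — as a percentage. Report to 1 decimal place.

n = 10, Σ = 2878, M = 287.8000
Σ(x−M)² = 17157.600; s = √(17157.600/9) = 43.6623
CV = 43.6623 / 287.8000 = 0.15171 = 15.171%

15.2%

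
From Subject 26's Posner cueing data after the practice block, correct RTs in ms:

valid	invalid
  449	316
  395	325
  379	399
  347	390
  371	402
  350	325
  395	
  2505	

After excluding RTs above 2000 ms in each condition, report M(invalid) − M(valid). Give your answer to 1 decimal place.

valid: exclude 2505
M(valid) = 2686/7 = 383.714
M(invalid) = 2157/6 = 359.500
Difference = 359.500 − 383.714 = -24.214 ms

-24.2 ms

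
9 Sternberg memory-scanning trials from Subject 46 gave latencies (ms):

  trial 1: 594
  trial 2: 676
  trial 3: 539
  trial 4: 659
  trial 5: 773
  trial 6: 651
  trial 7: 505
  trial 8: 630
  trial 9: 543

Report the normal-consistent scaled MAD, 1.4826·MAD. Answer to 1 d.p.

Sorted: 505, 539, 543, 594, 630, 651, 659, 676, 773 → median = 630
|x − 630| sorted: 0, 21, 29, 36, 46, 87, 91, 125, 143 → MAD = 46
Robust SD ≈ 1.4826 × 46 = 68.200

68.2 ms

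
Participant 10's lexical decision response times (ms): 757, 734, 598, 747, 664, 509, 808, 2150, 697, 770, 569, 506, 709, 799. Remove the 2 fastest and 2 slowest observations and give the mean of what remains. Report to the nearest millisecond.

704 ms

Sorted: 506, 509, 569, 598, 664, 697, 709, 734, 747, 757, 770, 799, 808, 2150
Drop lowest 2 (506, 509) and highest 2 (808, 2150)
Remaining (n=10): Σ = 7044, mean = 7044/10 = 704.400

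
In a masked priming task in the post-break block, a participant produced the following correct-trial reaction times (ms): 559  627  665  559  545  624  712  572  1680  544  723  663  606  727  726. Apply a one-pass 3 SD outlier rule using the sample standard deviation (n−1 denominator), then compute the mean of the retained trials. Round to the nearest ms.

632 ms

n = 15, ΣRT = 10532, M = 702.133
Σ(x−M)² = 1089451.73; s = √(1089451.73/14) = 278.959
Cutoffs: 702.133 ± 3·278.959 → [-134.7, 1539.0]
Outside: 1680 → excluded.
Retained (n=14): Σ = 8852, mean = 8852/14 = 632.286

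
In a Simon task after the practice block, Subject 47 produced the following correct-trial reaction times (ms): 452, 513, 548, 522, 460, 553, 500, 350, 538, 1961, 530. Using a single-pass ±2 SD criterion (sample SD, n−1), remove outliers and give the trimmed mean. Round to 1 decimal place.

n = 11, ΣRT = 6927, M = 629.727
Σ(x−M)² = 1983914.18; s = √(1983914.18/10) = 445.412
Cutoffs: 629.727 ± 2·445.412 → [-261.1, 1520.6]
Outside: 1961 → excluded.
Retained (n=10): Σ = 4966, mean = 4966/10 = 496.600

496.6 ms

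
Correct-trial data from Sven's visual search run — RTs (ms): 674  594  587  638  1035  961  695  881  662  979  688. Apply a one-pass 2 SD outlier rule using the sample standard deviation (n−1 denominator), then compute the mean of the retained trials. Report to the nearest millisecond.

n = 11, ΣRT = 8394, M = 763.091
Σ(x−M)² = 277300.91; s = √(277300.91/10) = 166.524
Cutoffs: 763.091 ± 2·166.524 → [430.0, 1096.1]
No RTs fall outside the cutoffs; all 11 retained. Mean = 8394/11 = 763.091

763 ms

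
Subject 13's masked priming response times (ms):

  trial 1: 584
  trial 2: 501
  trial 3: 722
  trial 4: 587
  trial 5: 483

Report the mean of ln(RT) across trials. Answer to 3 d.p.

ln(RT): 6.3699, 6.2166, 6.5820, 6.3750, 6.1800
Σ ln(RT) = 31.7236
Mean = 31.7236/5 = 6.34471

6.345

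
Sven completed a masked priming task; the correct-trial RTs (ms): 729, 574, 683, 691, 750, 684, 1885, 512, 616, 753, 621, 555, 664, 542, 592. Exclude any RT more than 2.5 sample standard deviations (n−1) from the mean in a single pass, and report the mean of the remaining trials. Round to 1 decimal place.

640.4 ms

n = 15, ΣRT = 10851, M = 723.400
Σ(x−M)² = 1526253.60; s = √(1526253.60/14) = 330.179
Cutoffs: 723.400 ± 2.5·330.179 → [-102.0, 1548.8]
Outside: 1885 → excluded.
Retained (n=14): Σ = 8966, mean = 8966/14 = 640.429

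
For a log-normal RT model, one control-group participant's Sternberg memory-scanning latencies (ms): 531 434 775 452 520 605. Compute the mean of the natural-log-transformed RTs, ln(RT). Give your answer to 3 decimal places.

6.296

ln(RT): 6.2748, 6.0730, 6.6529, 6.1137, 6.2538, 6.4052
Σ ln(RT) = 37.7734
Mean = 37.7734/6 = 6.29557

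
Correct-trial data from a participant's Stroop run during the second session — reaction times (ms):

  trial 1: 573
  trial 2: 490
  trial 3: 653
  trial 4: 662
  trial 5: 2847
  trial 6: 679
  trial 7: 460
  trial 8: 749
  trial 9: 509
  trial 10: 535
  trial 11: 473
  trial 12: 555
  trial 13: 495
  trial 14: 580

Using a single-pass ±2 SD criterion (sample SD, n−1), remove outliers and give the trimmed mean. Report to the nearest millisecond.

n = 14, ΣRT = 10260, M = 732.857
Σ(x−M)² = 4911503.71; s = √(4911503.71/13) = 614.661
Cutoffs: 732.857 ± 2·614.661 → [-496.5, 1962.2]
Outside: 2847 → excluded.
Retained (n=13): Σ = 7413, mean = 7413/13 = 570.231

570 ms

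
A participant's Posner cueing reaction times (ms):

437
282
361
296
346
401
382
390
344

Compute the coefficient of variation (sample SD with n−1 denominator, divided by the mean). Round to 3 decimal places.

n = 9, Σ = 3239, M = 359.8889
Σ(x−M)² = 19626.889; s = √(19626.889/8) = 49.5314
CV = 49.5314 / 359.8889 = 0.13763

0.138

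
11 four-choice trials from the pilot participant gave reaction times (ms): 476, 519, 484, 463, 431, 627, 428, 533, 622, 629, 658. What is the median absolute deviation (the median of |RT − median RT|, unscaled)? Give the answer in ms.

88 ms

Sorted: 428, 431, 463, 476, 484, 519, 533, 622, 627, 629, 658 → median = 519
|x − 519|: 43, 0, 35, 56, 88, 108, 91, 14, 103, 110, 139
Sorted deviations: 0, 14, 35, 43, 56, 88, 91, 103, 108, 110, 139 → MAD = 88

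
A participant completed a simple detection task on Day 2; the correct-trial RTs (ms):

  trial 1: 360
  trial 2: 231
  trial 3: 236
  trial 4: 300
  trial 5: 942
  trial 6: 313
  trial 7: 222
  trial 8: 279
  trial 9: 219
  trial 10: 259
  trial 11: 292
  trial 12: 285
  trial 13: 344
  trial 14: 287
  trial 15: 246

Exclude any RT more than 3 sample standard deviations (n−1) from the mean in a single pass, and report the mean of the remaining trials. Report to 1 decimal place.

n = 15, ΣRT = 4815, M = 321.000
Σ(x−M)² = 438252.00; s = √(438252.00/14) = 176.929
Cutoffs: 321.000 ± 3·176.929 → [-209.8, 851.8]
Outside: 942 → excluded.
Retained (n=14): Σ = 3873, mean = 3873/14 = 276.643

276.6 ms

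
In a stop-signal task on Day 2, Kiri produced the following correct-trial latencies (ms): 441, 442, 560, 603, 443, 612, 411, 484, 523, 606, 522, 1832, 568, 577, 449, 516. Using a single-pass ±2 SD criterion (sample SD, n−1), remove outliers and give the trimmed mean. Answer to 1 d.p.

n = 16, ΣRT = 9589, M = 599.312
Σ(x−M)² = 1687099.44; s = √(1687099.44/15) = 335.370
Cutoffs: 599.312 ± 2·335.370 → [-71.4, 1270.1]
Outside: 1832 → excluded.
Retained (n=15): Σ = 7757, mean = 7757/15 = 517.133

517.1 ms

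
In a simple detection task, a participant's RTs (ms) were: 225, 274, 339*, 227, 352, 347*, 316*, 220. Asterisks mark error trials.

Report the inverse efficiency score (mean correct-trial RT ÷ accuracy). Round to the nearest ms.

415 ms

Correct trials (n=5): 225, 274, 227, 352, 220
Mean correct RT = 1298/5 = 259.6000 ms
Proportion correct = 5/8
IES = 259.6000 / (5/8) = 415.360 ms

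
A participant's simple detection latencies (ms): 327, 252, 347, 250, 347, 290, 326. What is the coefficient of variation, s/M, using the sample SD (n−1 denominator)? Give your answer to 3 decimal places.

n = 7, Σ = 2139, M = 305.5714
Σ(x−M)² = 10509.714; s = √(10509.714/6) = 41.8523
CV = 41.8523 / 305.5714 = 0.13696

0.137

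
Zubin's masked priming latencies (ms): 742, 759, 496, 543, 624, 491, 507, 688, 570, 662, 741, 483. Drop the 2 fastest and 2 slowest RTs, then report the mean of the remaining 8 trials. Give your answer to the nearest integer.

Sorted: 483, 491, 496, 507, 543, 570, 624, 662, 688, 741, 742, 759
Drop lowest 2 (483, 491) and highest 2 (742, 759)
Remaining (n=8): Σ = 4831, mean = 4831/8 = 603.875

604 ms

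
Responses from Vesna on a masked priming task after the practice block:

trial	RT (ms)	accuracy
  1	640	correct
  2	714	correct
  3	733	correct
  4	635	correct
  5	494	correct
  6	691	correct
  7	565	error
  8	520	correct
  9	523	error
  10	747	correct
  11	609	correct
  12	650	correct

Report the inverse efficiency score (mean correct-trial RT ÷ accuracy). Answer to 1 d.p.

772.0 ms

Correct trials (n=10): 640, 714, 733, 635, 494, 691, 520, 747, 609, 650
Mean correct RT = 6433/10 = 643.3000 ms
Proportion correct = 10/12
IES = 643.3000 / (10/12) = 771.960 ms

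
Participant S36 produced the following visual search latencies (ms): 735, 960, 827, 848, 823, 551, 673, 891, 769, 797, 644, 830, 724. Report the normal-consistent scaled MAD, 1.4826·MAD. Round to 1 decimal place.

91.9 ms

Sorted: 551, 644, 673, 724, 735, 769, 797, 823, 827, 830, 848, 891, 960 → median = 797
|x − 797| sorted: 0, 26, 28, 30, 33, 51, 62, 73, 94, 124, 153, 163, 246 → MAD = 62
Robust SD ≈ 1.4826 × 62 = 91.921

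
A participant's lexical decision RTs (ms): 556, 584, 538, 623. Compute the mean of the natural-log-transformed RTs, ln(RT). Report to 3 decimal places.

ln(RT): 6.3208, 6.3699, 6.2879, 6.4345
Σ ln(RT) = 25.4131
Mean = 25.4131/4 = 6.35327

6.353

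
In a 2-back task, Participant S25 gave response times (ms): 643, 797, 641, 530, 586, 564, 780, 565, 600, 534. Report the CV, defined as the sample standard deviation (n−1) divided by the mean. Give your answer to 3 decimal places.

0.152

n = 10, Σ = 6240, M = 624.0000
Σ(x−M)² = 80952.000; s = √(80952.000/9) = 94.8402
CV = 94.8402 / 624.0000 = 0.15199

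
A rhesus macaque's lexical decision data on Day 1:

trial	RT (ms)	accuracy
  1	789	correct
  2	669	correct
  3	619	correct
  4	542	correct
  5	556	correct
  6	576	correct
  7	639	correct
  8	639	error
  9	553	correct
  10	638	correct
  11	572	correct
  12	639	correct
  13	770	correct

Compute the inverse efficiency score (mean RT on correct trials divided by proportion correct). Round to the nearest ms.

Correct trials (n=12): 789, 669, 619, 542, 556, 576, 639, 553, 638, 572, 639, 770
Mean correct RT = 7562/12 = 630.1667 ms
Proportion correct = 12/13
IES = 630.1667 / (12/13) = 682.681 ms

683 ms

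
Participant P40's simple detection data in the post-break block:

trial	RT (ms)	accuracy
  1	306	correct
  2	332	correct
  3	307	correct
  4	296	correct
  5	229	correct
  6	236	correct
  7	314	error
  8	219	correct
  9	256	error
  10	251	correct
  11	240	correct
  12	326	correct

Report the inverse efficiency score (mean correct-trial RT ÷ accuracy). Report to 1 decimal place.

329.0 ms

Correct trials (n=10): 306, 332, 307, 296, 229, 236, 219, 251, 240, 326
Mean correct RT = 2742/10 = 274.2000 ms
Proportion correct = 10/12
IES = 274.2000 / (10/12) = 329.040 ms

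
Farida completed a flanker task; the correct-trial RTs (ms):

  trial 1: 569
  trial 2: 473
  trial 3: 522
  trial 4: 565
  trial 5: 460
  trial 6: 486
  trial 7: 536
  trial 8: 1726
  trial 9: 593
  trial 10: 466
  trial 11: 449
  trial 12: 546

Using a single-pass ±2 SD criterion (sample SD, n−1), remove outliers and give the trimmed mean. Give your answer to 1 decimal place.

515.0 ms

n = 12, ΣRT = 7391, M = 615.917
Σ(x−M)² = 1369648.92; s = √(1369648.92/11) = 352.865
Cutoffs: 615.917 ± 2·352.865 → [-89.8, 1321.6]
Outside: 1726 → excluded.
Retained (n=11): Σ = 5665, mean = 5665/11 = 515.000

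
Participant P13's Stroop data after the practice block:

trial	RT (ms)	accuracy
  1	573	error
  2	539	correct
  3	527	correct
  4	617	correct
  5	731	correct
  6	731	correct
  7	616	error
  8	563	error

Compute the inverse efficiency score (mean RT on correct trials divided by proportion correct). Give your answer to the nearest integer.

Correct trials (n=5): 539, 527, 617, 731, 731
Mean correct RT = 3145/5 = 629.0000 ms
Proportion correct = 5/8
IES = 629.0000 / (5/8) = 1006.400 ms

1006 ms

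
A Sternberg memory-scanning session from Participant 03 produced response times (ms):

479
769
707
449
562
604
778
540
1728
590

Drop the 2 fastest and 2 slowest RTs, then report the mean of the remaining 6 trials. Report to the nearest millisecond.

629 ms

Sorted: 449, 479, 540, 562, 590, 604, 707, 769, 778, 1728
Drop lowest 2 (449, 479) and highest 2 (778, 1728)
Remaining (n=6): Σ = 3772, mean = 3772/6 = 628.667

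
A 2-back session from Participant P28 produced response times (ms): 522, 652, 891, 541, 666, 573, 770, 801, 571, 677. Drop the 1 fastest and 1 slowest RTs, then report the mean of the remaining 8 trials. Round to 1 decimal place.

Sorted: 522, 541, 571, 573, 652, 666, 677, 770, 801, 891
Drop lowest 1 (522) and highest 1 (891)
Remaining (n=8): Σ = 5251, mean = 5251/8 = 656.375

656.4 ms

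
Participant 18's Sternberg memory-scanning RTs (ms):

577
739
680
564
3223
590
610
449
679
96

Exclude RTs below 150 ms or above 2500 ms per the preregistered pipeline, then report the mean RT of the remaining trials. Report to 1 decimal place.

Excluded: 96, 3223
Retained (n=8): Σ = 4888
Mean = 4888/8 = 611.0000

611.0 ms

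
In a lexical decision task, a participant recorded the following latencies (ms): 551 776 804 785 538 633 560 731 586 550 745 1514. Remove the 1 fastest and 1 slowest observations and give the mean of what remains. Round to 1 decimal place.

672.1 ms

Sorted: 538, 550, 551, 560, 586, 633, 731, 745, 776, 785, 804, 1514
Drop lowest 1 (538) and highest 1 (1514)
Remaining (n=10): Σ = 6721, mean = 6721/10 = 672.100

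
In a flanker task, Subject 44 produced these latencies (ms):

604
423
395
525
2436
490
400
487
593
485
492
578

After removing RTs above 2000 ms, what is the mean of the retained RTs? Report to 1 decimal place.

Excluded: 2436
Retained (n=11): Σ = 5472
Mean = 5472/11 = 497.4545

497.5 ms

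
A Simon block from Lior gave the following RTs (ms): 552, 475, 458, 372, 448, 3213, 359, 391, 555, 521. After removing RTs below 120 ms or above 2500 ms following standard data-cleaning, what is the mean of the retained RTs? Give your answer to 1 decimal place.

459.0 ms

Excluded: 3213
Retained (n=9): Σ = 4131
Mean = 4131/9 = 459.0000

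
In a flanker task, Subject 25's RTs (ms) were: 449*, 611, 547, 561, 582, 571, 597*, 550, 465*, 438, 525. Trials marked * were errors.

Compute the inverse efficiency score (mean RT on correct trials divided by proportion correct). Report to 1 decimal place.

753.7 ms

Correct trials (n=8): 611, 547, 561, 582, 571, 550, 438, 525
Mean correct RT = 4385/8 = 548.1250 ms
Proportion correct = 8/11
IES = 548.1250 / (8/11) = 753.672 ms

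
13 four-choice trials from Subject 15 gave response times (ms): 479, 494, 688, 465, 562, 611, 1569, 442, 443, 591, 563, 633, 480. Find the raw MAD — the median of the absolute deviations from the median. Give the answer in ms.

82 ms

Sorted: 442, 443, 465, 479, 480, 494, 562, 563, 591, 611, 633, 688, 1569 → median = 562
|x − 562|: 83, 68, 126, 97, 0, 49, 1007, 120, 119, 29, 1, 71, 82
Sorted deviations: 0, 1, 29, 49, 68, 71, 82, 83, 97, 119, 120, 126, 1007 → MAD = 82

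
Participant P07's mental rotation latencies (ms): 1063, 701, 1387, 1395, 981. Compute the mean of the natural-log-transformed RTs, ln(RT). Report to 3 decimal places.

ln(RT): 6.9689, 6.5525, 7.2349, 7.2406, 6.8886
Σ ln(RT) = 34.8855
Mean = 34.8855/5 = 6.97710

6.977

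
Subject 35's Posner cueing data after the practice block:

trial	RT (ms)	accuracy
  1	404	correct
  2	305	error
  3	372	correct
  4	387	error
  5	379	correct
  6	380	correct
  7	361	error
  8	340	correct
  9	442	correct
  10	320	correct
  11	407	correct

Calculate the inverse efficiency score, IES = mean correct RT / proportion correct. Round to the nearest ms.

523 ms

Correct trials (n=8): 404, 372, 379, 380, 340, 442, 320, 407
Mean correct RT = 3044/8 = 380.5000 ms
Proportion correct = 8/11
IES = 380.5000 / (8/11) = 523.188 ms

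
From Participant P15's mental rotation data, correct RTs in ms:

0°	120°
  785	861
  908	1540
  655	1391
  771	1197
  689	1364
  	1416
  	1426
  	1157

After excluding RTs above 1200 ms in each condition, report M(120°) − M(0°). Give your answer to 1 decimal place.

120°: exclude 1540, 1391, 1364, 1416, 1426
M(0°) = 3808/5 = 761.600
M(120°) = 3215/3 = 1071.667
Difference = 1071.667 − 761.600 = 310.067 ms

310.1 ms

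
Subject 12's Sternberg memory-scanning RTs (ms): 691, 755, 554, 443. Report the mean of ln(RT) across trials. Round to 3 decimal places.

ln(RT): 6.5381, 6.6267, 6.3172, 6.0936
Σ ln(RT) = 25.5756
Mean = 25.5756/4 = 6.39390

6.394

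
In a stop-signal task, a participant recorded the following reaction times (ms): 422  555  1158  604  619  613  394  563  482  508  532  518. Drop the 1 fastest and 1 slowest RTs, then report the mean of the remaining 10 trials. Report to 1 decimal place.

Sorted: 394, 422, 482, 508, 518, 532, 555, 563, 604, 613, 619, 1158
Drop lowest 1 (394) and highest 1 (1158)
Remaining (n=10): Σ = 5416, mean = 5416/10 = 541.600

541.6 ms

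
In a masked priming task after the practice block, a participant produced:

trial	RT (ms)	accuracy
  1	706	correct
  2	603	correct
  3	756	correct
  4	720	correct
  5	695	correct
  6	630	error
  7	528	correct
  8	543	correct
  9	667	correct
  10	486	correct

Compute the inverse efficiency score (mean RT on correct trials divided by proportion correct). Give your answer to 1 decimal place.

Correct trials (n=9): 706, 603, 756, 720, 695, 528, 543, 667, 486
Mean correct RT = 5704/9 = 633.7778 ms
Proportion correct = 9/10
IES = 633.7778 / (9/10) = 704.198 ms

704.2 ms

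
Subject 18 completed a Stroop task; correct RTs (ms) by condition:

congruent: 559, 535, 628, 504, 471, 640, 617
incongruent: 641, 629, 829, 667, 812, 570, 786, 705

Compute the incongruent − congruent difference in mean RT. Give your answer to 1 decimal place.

M(congruent) = 3954/7 = 564.857
M(incongruent) = 5639/8 = 704.875
Difference = 704.875 − 564.857 = 140.018 ms

140.0 ms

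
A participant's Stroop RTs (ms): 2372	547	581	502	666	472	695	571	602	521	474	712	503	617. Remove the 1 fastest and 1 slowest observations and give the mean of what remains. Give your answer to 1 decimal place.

582.6 ms

Sorted: 472, 474, 502, 503, 521, 547, 571, 581, 602, 617, 666, 695, 712, 2372
Drop lowest 1 (472) and highest 1 (2372)
Remaining (n=12): Σ = 6991, mean = 6991/12 = 582.583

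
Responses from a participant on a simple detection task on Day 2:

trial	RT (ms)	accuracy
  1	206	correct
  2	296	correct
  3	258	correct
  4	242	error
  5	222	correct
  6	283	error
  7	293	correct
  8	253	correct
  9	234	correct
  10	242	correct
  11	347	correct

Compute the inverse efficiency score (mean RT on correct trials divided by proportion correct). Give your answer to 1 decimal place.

319.3 ms

Correct trials (n=9): 206, 296, 258, 222, 293, 253, 234, 242, 347
Mean correct RT = 2351/9 = 261.2222 ms
Proportion correct = 9/11
IES = 261.2222 / (9/11) = 319.272 ms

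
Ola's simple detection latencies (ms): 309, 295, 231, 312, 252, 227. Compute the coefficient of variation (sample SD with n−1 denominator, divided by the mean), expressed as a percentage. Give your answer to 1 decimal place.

n = 6, Σ = 1626, M = 271.0000
Σ(x−M)² = 7598.000; s = √(7598.000/5) = 38.9820
CV = 38.9820 / 271.0000 = 0.14385 = 14.385%

14.4%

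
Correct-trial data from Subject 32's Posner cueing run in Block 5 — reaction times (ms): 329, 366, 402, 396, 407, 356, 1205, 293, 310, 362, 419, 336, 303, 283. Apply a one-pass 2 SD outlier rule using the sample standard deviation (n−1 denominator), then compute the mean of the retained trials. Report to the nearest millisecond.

n = 14, ΣRT = 5767, M = 411.929
Σ(x−M)² = 702782.93; s = √(702782.93/13) = 232.509
Cutoffs: 411.929 ± 2·232.509 → [-53.1, 876.9]
Outside: 1205 → excluded.
Retained (n=13): Σ = 4562, mean = 4562/13 = 350.923

351 ms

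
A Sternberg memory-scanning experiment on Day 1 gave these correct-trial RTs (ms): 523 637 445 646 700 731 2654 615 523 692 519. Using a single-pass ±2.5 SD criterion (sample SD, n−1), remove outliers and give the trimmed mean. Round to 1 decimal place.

n = 11, ΣRT = 8685, M = 789.545
Σ(x−M)² = 3905492.73; s = √(3905492.73/10) = 624.939
Cutoffs: 789.545 ± 2.5·624.939 → [-772.8, 2351.9]
Outside: 2654 → excluded.
Retained (n=10): Σ = 6031, mean = 6031/10 = 603.100

603.1 ms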